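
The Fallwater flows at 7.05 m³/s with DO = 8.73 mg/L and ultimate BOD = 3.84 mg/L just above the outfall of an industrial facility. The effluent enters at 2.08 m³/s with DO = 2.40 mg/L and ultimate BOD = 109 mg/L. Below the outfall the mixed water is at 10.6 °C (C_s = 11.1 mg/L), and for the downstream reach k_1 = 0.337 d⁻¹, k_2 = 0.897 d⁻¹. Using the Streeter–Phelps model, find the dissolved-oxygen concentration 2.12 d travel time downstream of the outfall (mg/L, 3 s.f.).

Mixed DO = (7.05×8.73 + 2.08×2.40)/(7.05+2.08) = 66.54/9.130 = 7.288 mg/L.
Mixed L₀ = (7.05×3.84 + 2.08×109)/(9.130) = 253.8/9.130 = 27.80 mg/L.
Initial deficit D₀ = C_s − DO₀ = 11.1 − 7.288 = 3.812 mg/L.
D(2.12) = [0.337×27.80/(0.897−0.337)](e^(−0.337×2.12) − e^(−0.897×2.12)) + 3.812 e^(−0.897×2.12)
= 16.73 × (0.4895 − 0.1493) + 3.812 × 0.1493 = 6.259 mg/L.
DO = 11.1 − 6.259 = 4.841 mg/L.

DO ≈ 4.84 mg/L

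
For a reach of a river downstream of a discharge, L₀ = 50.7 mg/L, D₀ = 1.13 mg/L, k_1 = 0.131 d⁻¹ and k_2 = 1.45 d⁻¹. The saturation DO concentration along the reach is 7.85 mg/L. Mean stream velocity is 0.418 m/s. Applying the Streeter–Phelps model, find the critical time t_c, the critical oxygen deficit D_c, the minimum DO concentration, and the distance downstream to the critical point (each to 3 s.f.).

t_c ≈ 1.63 d; D_c ≈ 3.70 mg/L; min DO ≈ 4.15 mg/L; x_c ≈ 58.9 km

t_c = [1/(k_2−k_1)] ln[(k_2/k_1)(1 − D₀(k_2−k_1)/(k_1 L₀))]
= [1/(1.45−0.131)] ln[(1.45/0.131)(1 − 1.13×1.319/(0.131×50.7))]
= (1/1.319) ln[11.07 × 0.7756] = 0.7582 × ln(8.585) = 0.7582 × 2.150 = 1.630 d.
D_c = (k_1/k_2) L₀ e^(−k_1 t_c) = (0.131/1.45) × 50.7 × e^(−0.131×1.630) = 0.09034 × 50.7 × 0.8077 = 3.700 mg/L.
Minimum DO = C_s − D_c = 7.85 − 3.700 = 4.150 mg/L.
x_c = v t_c = 0.418 m/s × 1.630 d × 86400 s/d = 58870 m ≈ 58.9 km.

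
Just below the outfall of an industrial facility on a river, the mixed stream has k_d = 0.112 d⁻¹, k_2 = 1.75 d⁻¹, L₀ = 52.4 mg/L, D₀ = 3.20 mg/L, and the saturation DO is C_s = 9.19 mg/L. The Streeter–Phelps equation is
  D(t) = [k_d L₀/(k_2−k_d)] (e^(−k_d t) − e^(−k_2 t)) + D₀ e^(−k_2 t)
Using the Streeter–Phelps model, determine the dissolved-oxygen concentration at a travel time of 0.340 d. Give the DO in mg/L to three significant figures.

DO ≈ 5.95 mg/L

k_d L₀/(k_2−k_d) = 0.112×52.4/(1.75−0.112) = 5.869/1.638 = 3.583 mg/L.
e^(−k_d t) = e^(−0.112×0.3400) = 0.9626; e^(−k_2 t) = e^(−1.75×0.3400) = 0.5516.
D = 3.583 × (0.9626 − 0.5516) + 3.20 × 0.5516 = 1.473 + 1.765 = 3.238 mg/L.
DO = C_s − D = 9.19 − 3.238 = 5.952 mg/L.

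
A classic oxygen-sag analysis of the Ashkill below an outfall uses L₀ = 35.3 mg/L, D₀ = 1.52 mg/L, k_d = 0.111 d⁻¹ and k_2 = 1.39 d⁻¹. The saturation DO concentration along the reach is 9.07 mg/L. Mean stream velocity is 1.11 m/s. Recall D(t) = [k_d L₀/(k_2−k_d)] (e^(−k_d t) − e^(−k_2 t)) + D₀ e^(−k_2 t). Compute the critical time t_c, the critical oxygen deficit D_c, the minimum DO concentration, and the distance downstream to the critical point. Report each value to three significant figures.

At the critical point dD/dt = 0, so k_d L₀ e^(−k_d t) = k_2 D. Substituting D(t) from the Streeter–Phelps equation and solving for t gives
t_c = ln[(k_2/k_d)(1 − D₀(k_2−k_d)/(k_d L₀))] / (k_2−k_d).
Here k_2−k_d = 1.279 d⁻¹ and 1 − D₀(k_2−k_d)/(k_d L₀) = 1 − 1.52×1.279/(0.111×35.3) = 0.5038, so
t_c = ln(12.52 × 0.5038) / 1.279 = 1.842 / 1.279 = 1.440 d.
D_c = (k_d/k_2) L₀ e^(−k_d t_c) = (0.111/1.39) × 35.3 × e^(−0.111×1.440) = 0.07986 × 35.3 × 0.8523 = 2.402 mg/L.
Minimum DO = C_s − D_c = 9.07 − 2.402 = 6.668 mg/L.
x_c = v t_c = 1.11 m/s × 1.440 d × 86400 s/d = 138100 m ≈ 138 km.

t_c ≈ 1.44 d; D_c ≈ 2.40 mg/L; min DO ≈ 6.67 mg/L; x_c ≈ 138 km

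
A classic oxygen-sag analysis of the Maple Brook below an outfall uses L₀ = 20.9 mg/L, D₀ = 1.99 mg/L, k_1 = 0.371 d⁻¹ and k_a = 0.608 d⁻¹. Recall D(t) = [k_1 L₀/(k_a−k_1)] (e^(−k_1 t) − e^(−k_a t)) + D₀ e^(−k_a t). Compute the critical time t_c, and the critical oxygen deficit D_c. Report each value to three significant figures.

t_c ≈ 1.82 d; D_c ≈ 6.49 mg/L

t_c = [1/(k_a−k_1)] ln[(k_a/k_1)(1 − D₀(k_a−k_1)/(k_1 L₀))]
= [1/(0.608−0.371)] ln[(0.608/0.371)(1 − 1.99×0.2370/(0.371×20.9))]
= (1/0.2370) ln[1.639 × 0.9392] = 4.219 × ln(1.539) = 4.219 × 0.4312 = 1.819 d.
D_c = (k_1/k_a) L₀ e^(−k_1 t_c) = (0.371/0.608) × 20.9 × e^(−0.371×1.819) = 0.6102 × 20.9 × 0.5091 = 6.493 mg/L.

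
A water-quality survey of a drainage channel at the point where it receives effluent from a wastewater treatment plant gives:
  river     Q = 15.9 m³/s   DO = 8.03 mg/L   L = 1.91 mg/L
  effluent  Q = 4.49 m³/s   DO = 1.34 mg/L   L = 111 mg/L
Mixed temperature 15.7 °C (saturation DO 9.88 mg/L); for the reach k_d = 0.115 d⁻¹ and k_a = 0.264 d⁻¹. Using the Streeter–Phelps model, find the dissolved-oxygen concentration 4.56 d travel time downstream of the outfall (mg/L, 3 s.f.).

Mixed DO = (15.9×8.03 + 4.49×1.34)/(15.9+4.49) = 133.7/20.39 = 6.557 mg/L.
Mixed L₀ = (15.9×1.91 + 4.49×111)/(20.39) = 528.8/20.39 = 25.93 mg/L.
Initial deficit D₀ = C_s − DO₀ = 9.88 − 6.557 = 3.323 mg/L.
D(4.56) = [0.115×25.93/(0.264−0.115)](e^(−0.115×4.56) − e^(−0.264×4.56)) + 3.323 e^(−0.264×4.56)
= 20.01 × (0.5919 − 0.3000) + 3.323 × 0.3000 = 6.839 mg/L.
DO = 9.88 − 6.839 = 3.041 mg/L.

DO ≈ 3.04 mg/L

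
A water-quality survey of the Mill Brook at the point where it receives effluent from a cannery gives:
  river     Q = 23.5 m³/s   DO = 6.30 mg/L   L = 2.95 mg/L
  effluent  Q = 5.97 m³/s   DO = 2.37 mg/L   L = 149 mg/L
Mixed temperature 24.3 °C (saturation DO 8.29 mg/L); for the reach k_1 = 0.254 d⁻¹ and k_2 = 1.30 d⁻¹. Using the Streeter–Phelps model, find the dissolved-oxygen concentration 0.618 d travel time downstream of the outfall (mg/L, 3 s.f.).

DO ≈ 3.83 mg/L

Mixed DO = (23.5×6.30 + 5.97×2.37)/(23.5+5.97) = 162.2/29.47 = 5.504 mg/L.
Mixed L₀ = (23.5×2.95 + 5.97×149)/(29.47) = 958.9/29.47 = 32.54 mg/L.
Initial deficit D₀ = C_s − DO₀ = 8.29 − 5.504 = 2.786 mg/L.
D(0.618) = [0.254×32.54/(1.30−0.254)](e^(−0.254×0.618) − e^(−1.30×0.618)) + 2.786 e^(−1.30×0.618)
= 7.901 × (0.8547 − 0.4478) + 2.786 × 0.4478 = 4.463 mg/L.
DO = 8.29 − 4.463 = 3.827 mg/L.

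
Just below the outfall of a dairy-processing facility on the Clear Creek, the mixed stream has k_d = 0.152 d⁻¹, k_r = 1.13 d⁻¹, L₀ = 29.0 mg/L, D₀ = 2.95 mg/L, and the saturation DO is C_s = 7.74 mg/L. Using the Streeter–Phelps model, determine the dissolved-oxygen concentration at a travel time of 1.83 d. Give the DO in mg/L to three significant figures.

k_d L₀/(k_r−k_d) = 0.152×29.0/(1.13−0.152) = 4.408/0.9780 = 4.507 mg/L.
e^(−k_d t) = e^(−0.152×1.830) = 0.7572; e^(−k_r t) = e^(−1.13×1.830) = 0.1265.
D = 4.507 × (0.7572 − 0.1265) + 2.95 × 0.1265 = 2.843 + 0.3730 = 3.216 mg/L.
DO = C_s − D = 7.74 − 3.216 = 4.524 mg/L.

DO ≈ 4.52 mg/L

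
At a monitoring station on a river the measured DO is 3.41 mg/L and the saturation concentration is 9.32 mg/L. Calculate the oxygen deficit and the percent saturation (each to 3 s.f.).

D ≈ 5.91 mg/L; 36.6 % saturation

D = C_s − C = 9.32 − 3.41 = 5.91 mg/L.
% saturation = 3.41/9.32 × 100 = 36.6 %.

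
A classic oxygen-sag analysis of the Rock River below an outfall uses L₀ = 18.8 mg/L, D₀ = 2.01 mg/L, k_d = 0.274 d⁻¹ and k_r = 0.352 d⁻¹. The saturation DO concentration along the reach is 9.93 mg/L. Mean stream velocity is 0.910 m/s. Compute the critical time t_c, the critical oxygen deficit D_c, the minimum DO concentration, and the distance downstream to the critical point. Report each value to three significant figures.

t_c ≈ 2.82 d; D_c ≈ 6.77 mg/L; min DO ≈ 3.16 mg/L; x_c ≈ 221 km

With k_r/k_d = 1.285 and 1 − D₀(k_r−k_d)/(k_d L₀) = 0.9696,
t_c = ln(1.285 × 0.9696) / (0.352 − 0.274) = ln(1.246) / 0.07800 = 0.2196/0.07800 = 2.815 d.
L(t_c) = L₀ e^(−k_d t_c) = 18.8 × 0.4624 = 8.692 mg/L, and at the critical point k_r D_c = k_d L, so D_c = (0.274/0.352) × 8.692 = 6.766 mg/L.
Minimum DO = C_s − D_c = 9.93 − 6.766 = 3.164 mg/L.
x_c = v t_c = 0.910 m/s × 2.815 d × 86400 s/d = 221400 m ≈ 221 km.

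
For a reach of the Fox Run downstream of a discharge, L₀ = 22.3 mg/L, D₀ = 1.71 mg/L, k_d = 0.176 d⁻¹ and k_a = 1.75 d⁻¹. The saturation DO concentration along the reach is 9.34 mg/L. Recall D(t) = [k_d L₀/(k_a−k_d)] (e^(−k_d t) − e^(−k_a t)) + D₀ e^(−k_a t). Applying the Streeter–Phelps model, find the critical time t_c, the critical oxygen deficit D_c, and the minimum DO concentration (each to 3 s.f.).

t_c = [1/(k_a−k_d)] ln[(k_a/k_d)(1 − D₀(k_a−k_d)/(k_d L₀))]
= [1/(1.75−0.176)] ln[(1.75/0.176)(1 − 1.71×1.574/(0.176×22.3))]
= (1/1.574) ln[9.943 × 0.3142] = 0.6353 × ln(3.124) = 0.6353 × 1.139 = 0.7238 d.
L(t_c) = L₀ e^(−k_d t_c) = 22.3 × 0.8804 = 19.63 mg/L, and at the critical point k_a D_c = k_d L, so D_c = (0.176/1.75) × 19.63 = 1.974 mg/L.
Minimum DO = C_s − D_c = 9.34 − 1.974 = 7.366 mg/L.

t_c ≈ 0.724 d; D_c ≈ 1.97 mg/L; min DO ≈ 7.37 mg/L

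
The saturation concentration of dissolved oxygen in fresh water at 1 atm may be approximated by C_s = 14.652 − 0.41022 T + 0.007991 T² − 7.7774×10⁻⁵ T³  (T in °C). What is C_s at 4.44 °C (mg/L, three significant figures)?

C_s = 14.652 − 0.41022×4.44 + 0.007991×4.44² − 7.7774×10⁻⁵×4.44³ = 12.98 mg/L.

C_s ≈ 13.0 mg/L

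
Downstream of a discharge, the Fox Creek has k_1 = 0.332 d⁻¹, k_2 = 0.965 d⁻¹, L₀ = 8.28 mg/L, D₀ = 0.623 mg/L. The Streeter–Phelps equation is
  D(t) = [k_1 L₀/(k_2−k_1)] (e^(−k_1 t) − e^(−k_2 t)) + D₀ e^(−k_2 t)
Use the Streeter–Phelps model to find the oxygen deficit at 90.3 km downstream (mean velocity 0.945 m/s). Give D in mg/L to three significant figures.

D ≈ 1.73 mg/L

Travel time t = x/v = 90.3 km / (0.945 m/s) = 90300 m / 0.945 m/s = 95560 s = 1.106 d.
k_1 L₀/(k_2−k_1) = 0.332×8.28/(0.965−0.332) = 2.749/0.6330 = 4.343 mg/L.
e^(−k_1 t) = e^(−0.332×1.106) = 0.6927; e^(−k_2 t) = e^(−0.965×1.106) = 0.3440.
D = 4.343 × (0.6927 − 0.3440) + 0.623 × 0.3440 = 1.514 + 0.2143 = 1.729 mg/L.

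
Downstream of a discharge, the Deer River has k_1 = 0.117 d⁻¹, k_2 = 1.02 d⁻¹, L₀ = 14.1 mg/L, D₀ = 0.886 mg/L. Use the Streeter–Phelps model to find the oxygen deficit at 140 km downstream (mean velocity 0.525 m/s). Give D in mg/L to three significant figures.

D ≈ 1.23 mg/L

Travel time t = x/v = 140 km / (0.525 m/s) = 140000 m / 0.525 m/s = 266700 s = 3.086 d.
k_1 L₀/(k_2−k_1) = 0.117×14.1/(1.02−0.117) = 1.650/0.9030 = 1.827 mg/L.
e^(−k_1 t) = e^(−0.117×3.086) = 0.6969; e^(−k_2 t) = e^(−1.02×3.086) = 0.04293.
D = 1.827 × (0.6969 − 0.04293) + 0.886 × 0.04293 = 1.195 + 0.03804 = 1.233 mg/L.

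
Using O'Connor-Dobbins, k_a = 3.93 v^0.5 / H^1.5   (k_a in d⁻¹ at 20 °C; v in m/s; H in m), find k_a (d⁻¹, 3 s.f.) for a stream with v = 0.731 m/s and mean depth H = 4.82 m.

k_a ≈ 0.318 d⁻¹

k_a = 3.93 × 0.731^0.5 / 4.82^1.5 = 3.93 × 0.8550 / 10.58 = 0.3175 d⁻¹.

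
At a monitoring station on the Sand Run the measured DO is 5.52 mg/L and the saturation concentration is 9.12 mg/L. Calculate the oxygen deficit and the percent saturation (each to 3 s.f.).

D ≈ 3.60 mg/L; 60.5 % saturation

D = C_s − C = 9.12 − 5.52 = 3.60 mg/L.
% saturation = 5.52/9.12 × 100 = 60.5 %.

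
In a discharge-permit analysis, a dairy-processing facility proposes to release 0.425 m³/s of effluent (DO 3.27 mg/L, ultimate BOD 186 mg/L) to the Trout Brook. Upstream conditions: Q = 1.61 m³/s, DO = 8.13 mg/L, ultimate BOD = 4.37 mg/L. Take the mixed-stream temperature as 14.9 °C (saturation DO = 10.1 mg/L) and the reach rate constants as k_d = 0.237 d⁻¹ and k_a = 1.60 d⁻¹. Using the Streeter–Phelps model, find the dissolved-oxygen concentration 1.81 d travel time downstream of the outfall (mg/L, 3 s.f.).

Mixed DO = (1.61×8.13 + 0.425×3.27)/(1.61+0.425) = 14.48/2.035 = 7.115 mg/L.
Mixed L₀ = (1.61×4.37 + 0.425×186)/(2.035) = 86.09/2.035 = 42.30 mg/L.
Initial deficit D₀ = C_s − DO₀ = 10.1 − 7.115 = 2.985 mg/L.
D(1.81) = [0.237×42.30/(1.60−0.237)](e^(−0.237×1.81) − e^(−1.60×1.81)) + 2.985 e^(−1.60×1.81)
= 7.356 × (0.6512 − 0.05524) + 2.985 × 0.05524 = 4.548 mg/L.
DO = 10.1 − 4.548 = 5.552 mg/L.

DO ≈ 5.55 mg/L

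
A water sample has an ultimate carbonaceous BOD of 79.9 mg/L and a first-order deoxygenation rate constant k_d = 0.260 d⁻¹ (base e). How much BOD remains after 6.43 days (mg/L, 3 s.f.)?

L ≈ 15.0 mg/L

L_t = L₀ e^(−k_d t) = 79.9 × e^(−0.260×6.43) = 79.9 × 0.1879 = 15.01 mg/L.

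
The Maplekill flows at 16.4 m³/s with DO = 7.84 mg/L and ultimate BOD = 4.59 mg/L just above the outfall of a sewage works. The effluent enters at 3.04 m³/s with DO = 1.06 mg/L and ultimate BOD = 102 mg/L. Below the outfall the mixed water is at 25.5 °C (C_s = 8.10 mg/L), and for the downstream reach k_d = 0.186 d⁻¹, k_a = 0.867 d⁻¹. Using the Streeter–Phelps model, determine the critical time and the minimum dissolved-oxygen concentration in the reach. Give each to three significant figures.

Mixed DO = (16.4×7.84 + 3.04×1.06)/(16.4+3.04) = 131.8/19.44 = 6.780 mg/L.
Mixed L₀ = (16.4×4.59 + 3.04×102)/(19.44) = 385.4/19.44 = 19.82 mg/L.
Initial deficit D₀ = C_s − DO₀ = 8.10 − 6.780 = 1.320 mg/L.
t_c = (1/0.6810) ln[(0.867/0.186)(1 − 1.320×0.6810/(0.186×19.82))] = 1.468 × ln(3.525) = 1.850 d.
D_c = (0.186/0.867) × 19.82 × e^(−0.186×1.850) = 0.2145 × 19.82 × 0.7089 = 3.015 mg/L.
Minimum DO = 8.10 − 3.015 = 5.085 mg/L.

t_c ≈ 1.85 d; minimum DO ≈ 5.09 mg/L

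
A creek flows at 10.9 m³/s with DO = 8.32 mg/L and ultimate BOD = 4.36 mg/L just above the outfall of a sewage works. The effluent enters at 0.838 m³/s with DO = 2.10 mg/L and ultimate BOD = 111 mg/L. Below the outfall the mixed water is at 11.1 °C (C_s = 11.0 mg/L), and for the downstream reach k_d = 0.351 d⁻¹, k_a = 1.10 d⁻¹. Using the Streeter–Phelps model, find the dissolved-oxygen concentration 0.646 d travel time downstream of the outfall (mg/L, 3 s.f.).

DO ≈ 7.75 mg/L

Mixed DO = (10.9×8.32 + 0.838×2.10)/(10.9+0.838) = 92.45/11.74 = 7.876 mg/L.
Mixed L₀ = (10.9×4.36 + 0.838×111)/(11.74) = 140.5/11.74 = 11.97 mg/L.
Initial deficit D₀ = C_s − DO₀ = 11.0 − 7.876 = 3.124 mg/L.
D(0.646) = [0.351×11.97/(1.10−0.351)](e^(−0.351×0.646) − e^(−1.10×0.646)) + 3.124 e^(−1.10×0.646)
= 5.611 × (0.7971 − 0.4913) + 3.124 × 0.4913 = 3.251 mg/L.
DO = 11.0 − 3.251 = 7.749 mg/L.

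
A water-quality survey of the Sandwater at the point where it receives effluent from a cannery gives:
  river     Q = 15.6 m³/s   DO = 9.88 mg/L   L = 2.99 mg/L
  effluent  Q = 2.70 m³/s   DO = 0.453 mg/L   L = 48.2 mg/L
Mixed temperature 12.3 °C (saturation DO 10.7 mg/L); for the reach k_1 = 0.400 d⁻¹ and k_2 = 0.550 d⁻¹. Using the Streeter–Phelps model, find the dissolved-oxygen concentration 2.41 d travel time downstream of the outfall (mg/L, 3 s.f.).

DO ≈ 7.13 mg/L

Mixed DO = (15.6×9.88 + 2.70×0.453)/(15.6+2.70) = 155.4/18.30 = 8.489 mg/L.
Mixed L₀ = (15.6×2.99 + 2.70×48.2)/(18.30) = 176.8/18.30 = 9.660 mg/L.
Initial deficit D₀ = C_s − DO₀ = 10.7 − 8.489 = 2.211 mg/L.
D(2.41) = [0.400×9.660/(0.550−0.400)](e^(−0.400×2.41) − e^(−0.550×2.41)) + 2.211 e^(−0.550×2.41)
= 25.76 × (0.3814 − 0.2657) + 2.211 × 0.2657 = 3.568 mg/L.
DO = 10.7 − 3.568 = 7.132 mg/L.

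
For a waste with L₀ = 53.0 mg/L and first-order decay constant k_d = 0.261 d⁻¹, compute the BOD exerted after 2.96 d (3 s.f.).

y ≈ 28.5 mg/L

y_t = L₀(1 − e^(−k_d t)) = 53.0 × (1 − e^(−0.261×2.96))
= 53.0 × (1 − 0.4618) = 53.0 × 0.5382 = 28.52 mg/L.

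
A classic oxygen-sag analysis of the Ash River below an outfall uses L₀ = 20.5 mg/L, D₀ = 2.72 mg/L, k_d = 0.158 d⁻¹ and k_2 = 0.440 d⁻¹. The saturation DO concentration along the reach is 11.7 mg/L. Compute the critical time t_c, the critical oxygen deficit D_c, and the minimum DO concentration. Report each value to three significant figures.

t_c ≈ 2.67 d; D_c ≈ 4.83 mg/L; min DO ≈ 6.87 mg/L

With k_2/k_d = 2.785 and 1 − D₀(k_2−k_d)/(k_d L₀) = 0.7632,
t_c = ln(2.785 × 0.7632) / (0.440 − 0.158) = ln(2.125) / 0.2820 = 0.7539/0.2820 = 2.673 d.
D_c = (k_d/k_2) L₀ e^(−k_d t_c) = (0.158/0.440) × 20.5 × e^(−0.158×2.673) = 0.3591 × 20.5 × 0.6555 = 4.825 mg/L.
Minimum DO = C_s − D_c = 11.7 − 4.825 = 6.875 mg/L.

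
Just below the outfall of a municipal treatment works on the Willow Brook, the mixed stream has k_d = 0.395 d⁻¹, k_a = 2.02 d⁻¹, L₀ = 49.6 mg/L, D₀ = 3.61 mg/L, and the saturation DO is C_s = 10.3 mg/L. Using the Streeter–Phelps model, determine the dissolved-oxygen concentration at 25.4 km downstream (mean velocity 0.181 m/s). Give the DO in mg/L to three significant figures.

DO ≈ 4.27 mg/L

Travel time t = x/v = 25.4 km / (0.181 m/s) = 25400 m / 0.181 m/s = 140300 s = 1.624 d.
k_d L₀/(k_a−k_d) = 0.395×49.6/(2.02−0.395) = 19.59/1.625 = 12.06 mg/L.
e^(−k_d t) = e^(−0.395×1.624) = 0.5265; e^(−k_a t) = e^(−2.02×1.624) = 0.03759.
D = 12.06 × (0.5265 − 0.03759) + 3.61 × 0.03759 = 5.894 + 0.1357 = 6.030 mg/L.
DO = C_s − D = 10.3 − 6.030 = 4.270 mg/L.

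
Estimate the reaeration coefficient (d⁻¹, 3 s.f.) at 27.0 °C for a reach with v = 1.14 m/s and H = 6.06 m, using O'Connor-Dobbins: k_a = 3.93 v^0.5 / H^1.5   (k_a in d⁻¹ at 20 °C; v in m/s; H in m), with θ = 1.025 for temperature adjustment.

k_a(20) = 3.93 × 1.14^0.5 / 6.06^1.5 = 3.93 × 1.068 / 14.92 = 0.2813 d⁻¹.
k_a(27.0) = 0.2813 × 1.025^(27.0−20) = 0.2813 × 1.189 = 0.3344 d⁻¹.

k_a ≈ 0.334 d⁻¹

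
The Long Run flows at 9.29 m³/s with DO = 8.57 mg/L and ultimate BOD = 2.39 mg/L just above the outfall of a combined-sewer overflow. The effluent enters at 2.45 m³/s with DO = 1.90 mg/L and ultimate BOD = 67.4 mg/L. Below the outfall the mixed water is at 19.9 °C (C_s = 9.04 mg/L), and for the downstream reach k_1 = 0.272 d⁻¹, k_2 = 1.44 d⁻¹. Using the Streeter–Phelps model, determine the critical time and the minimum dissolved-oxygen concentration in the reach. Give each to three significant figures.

Mixed DO = (9.29×8.57 + 2.45×1.90)/(9.29+2.45) = 84.27/11.74 = 7.178 mg/L.
Mixed L₀ = (9.29×2.39 + 2.45×67.4)/(11.74) = 187.3/11.74 = 15.96 mg/L.
Initial deficit D₀ = C_s − DO₀ = 9.04 − 7.178 = 1.862 mg/L.
t_c = (1/1.168) ln[(1.44/0.272)(1 − 1.862×1.168/(0.272×15.96))] = 0.8562 × ln(2.641) = 0.8316 d.
D_c = (0.272/1.44) × 15.96 × e^(−0.272×0.8316) = 0.1889 × 15.96 × 0.7976 = 2.404 mg/L.
Minimum DO = 9.04 − 2.404 = 6.636 mg/L.

t_c ≈ 0.832 d; minimum DO ≈ 6.64 mg/L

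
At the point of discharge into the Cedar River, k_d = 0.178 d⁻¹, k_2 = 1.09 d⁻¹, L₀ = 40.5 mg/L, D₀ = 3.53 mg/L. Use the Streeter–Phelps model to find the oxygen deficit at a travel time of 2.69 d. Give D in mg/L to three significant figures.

D ≈ 4.66 mg/L

k_d L₀/(k_2−k_d) = 0.178×40.5/(1.09−0.178) = 7.209/0.9120 = 7.905 mg/L.
e^(−k_d t) = e^(−0.178×2.690) = 0.6195; e^(−k_2 t) = e^(−1.09×2.690) = 0.05329.
D = 7.905 × (0.6195 − 0.05329) + 3.53 × 0.05329 = 4.476 + 0.1881 = 4.664 mg/L.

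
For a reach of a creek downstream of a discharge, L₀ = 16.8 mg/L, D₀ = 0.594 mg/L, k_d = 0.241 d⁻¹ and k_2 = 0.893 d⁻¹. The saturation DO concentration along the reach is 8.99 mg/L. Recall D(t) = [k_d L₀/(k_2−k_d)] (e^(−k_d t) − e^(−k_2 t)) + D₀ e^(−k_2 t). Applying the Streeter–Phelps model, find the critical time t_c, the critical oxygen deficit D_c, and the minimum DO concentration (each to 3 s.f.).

t_c ≈ 1.85 d; D_c ≈ 2.90 mg/L; min DO ≈ 6.09 mg/L

t_c = [1/(k_2−k_d)] ln[(k_2/k_d)(1 − D₀(k_2−k_d)/(k_d L₀))]
= [1/(0.893−0.241)] ln[(0.893/0.241)(1 − 0.594×0.6520/(0.241×16.8))]
= (1/0.6520) ln[3.705 × 0.9043] = 1.534 × ln(3.351) = 1.534 × 1.209 = 1.855 d.
D_c = (k_d/k_2) L₀ e^(−k_d t_c) = (0.241/0.893) × 16.8 × e^(−0.241×1.855) = 0.2699 × 16.8 × 0.6396 = 2.900 mg/L.
Minimum DO = C_s − D_c = 8.99 − 2.900 = 6.090 mg/L.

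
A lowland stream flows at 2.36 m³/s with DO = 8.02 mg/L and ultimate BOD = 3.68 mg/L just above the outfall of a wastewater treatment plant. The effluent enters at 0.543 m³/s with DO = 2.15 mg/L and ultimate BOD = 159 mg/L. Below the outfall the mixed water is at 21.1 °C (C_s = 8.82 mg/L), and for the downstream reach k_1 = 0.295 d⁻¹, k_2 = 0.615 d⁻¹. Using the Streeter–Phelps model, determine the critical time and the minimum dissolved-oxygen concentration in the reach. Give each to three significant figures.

Mixed DO = (2.36×8.02 + 0.543×2.15)/(2.36+0.543) = 20.09/2.903 = 6.922 mg/L.
Mixed L₀ = (2.36×3.68 + 0.543×159)/(2.903) = 95.02/2.903 = 32.73 mg/L.
Initial deficit D₀ = C_s − DO₀ = 8.82 − 6.922 = 1.898 mg/L.
t_c = (1/0.3200) ln[(0.615/0.295)(1 − 1.898×0.3200/(0.295×32.73))] = 3.125 × ln(1.954) = 2.093 d.
D_c = (0.295/0.615) × 32.73 × e^(−0.295×2.093) = 0.4797 × 32.73 × 0.5394 = 8.468 mg/L.
Minimum DO = 8.82 − 8.468 = 0.3515 mg/L.

t_c ≈ 2.09 d; minimum DO ≈ 0.352 mg/L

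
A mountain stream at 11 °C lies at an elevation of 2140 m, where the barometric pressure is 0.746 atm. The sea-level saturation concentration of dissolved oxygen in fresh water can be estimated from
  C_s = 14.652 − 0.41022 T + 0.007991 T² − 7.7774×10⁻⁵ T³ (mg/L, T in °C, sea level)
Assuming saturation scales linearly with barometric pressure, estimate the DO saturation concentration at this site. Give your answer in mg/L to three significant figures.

C_s ≈ 8.21 mg/L

At sea level: C_s = 14.652 − 0.41022×11 + 0.007991×11² − 7.7774×10⁻⁵×11³ = 11.00 mg/L.
Pressure correction: C_s' = 11.00 × 0.746 = 8.208 mg/L.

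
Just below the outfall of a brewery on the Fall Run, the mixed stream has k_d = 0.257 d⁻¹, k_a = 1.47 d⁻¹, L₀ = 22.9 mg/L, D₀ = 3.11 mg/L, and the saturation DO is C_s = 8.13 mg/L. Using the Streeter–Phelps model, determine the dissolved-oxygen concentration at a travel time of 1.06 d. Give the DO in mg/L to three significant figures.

DO ≈ 4.80 mg/L

k_d L₀/(k_a−k_d) = 0.257×22.9/(1.47−0.257) = 5.885/1.213 = 4.852 mg/L.
e^(−k_d t) = e^(−0.257×1.060) = 0.7615; e^(−k_a t) = e^(−1.47×1.060) = 0.2105.
D = 4.852 × (0.7615 − 0.2105) + 3.11 × 0.2105 = 2.673 + 0.6547 = 3.328 mg/L.
DO = C_s − D = 8.13 − 3.328 = 4.802 mg/L.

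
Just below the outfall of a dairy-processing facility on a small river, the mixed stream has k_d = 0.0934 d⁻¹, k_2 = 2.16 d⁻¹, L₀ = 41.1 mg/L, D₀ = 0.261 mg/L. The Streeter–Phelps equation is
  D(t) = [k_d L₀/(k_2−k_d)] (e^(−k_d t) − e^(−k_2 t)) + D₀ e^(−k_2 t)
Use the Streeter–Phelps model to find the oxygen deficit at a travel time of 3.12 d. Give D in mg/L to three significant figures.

k_d L₀/(k_2−k_d) = 0.0934×41.1/(2.16−0.0934) = 3.839/2.067 = 1.858 mg/L.
e^(−k_d t) = e^(−0.0934×3.120) = 0.7472; e^(−k_2 t) = e^(−2.16×3.120) = 0.001184.
D = 1.858 × (0.7472 − 0.001184) + 0.261 × 0.001184 = 1.386 + 0.0003089 = 1.386 mg/L.

D ≈ 1.39 mg/L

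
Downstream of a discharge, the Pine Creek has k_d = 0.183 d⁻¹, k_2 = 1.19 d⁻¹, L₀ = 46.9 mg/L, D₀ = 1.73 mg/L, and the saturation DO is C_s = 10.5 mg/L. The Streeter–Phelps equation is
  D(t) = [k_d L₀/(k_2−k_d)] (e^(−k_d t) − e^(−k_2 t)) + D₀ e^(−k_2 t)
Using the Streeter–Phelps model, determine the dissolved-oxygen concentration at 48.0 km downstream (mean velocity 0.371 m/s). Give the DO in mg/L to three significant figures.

Travel time t = x/v = 48.0 km / (0.371 m/s) = 48000 m / 0.371 m/s = 129400 s = 1.497 d.
k_d L₀/(k_2−k_d) = 0.183×46.9/(1.19−0.183) = 8.583/1.007 = 8.523 mg/L.
e^(−k_d t) = e^(−0.183×1.497) = 0.7603; e^(−k_2 t) = e^(−1.19×1.497) = 0.1683.
D = 8.523 × (0.7603 − 0.1683) + 1.73 × 0.1683 = 5.046 + 0.2912 = 5.337 mg/L.
DO = C_s − D = 10.5 − 5.337 = 5.163 mg/L.

DO ≈ 5.16 mg/L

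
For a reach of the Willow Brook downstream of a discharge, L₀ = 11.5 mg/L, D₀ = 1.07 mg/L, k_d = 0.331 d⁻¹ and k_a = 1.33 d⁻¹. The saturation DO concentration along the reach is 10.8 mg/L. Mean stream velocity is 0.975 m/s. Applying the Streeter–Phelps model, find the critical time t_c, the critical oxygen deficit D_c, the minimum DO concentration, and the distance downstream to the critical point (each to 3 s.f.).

At the critical point dD/dt = 0, so k_d L₀ e^(−k_d t) = k_a D. Substituting D(t) from the Streeter–Phelps equation and solving for t gives
t_c = ln[(k_a/k_d)(1 − D₀(k_a−k_d)/(k_d L₀))] / (k_a−k_d).
Here k_a−k_d = 0.9990 d⁻¹ and 1 − D₀(k_a−k_d)/(k_d L₀) = 1 − 1.07×0.9990/(0.331×11.5) = 0.7192, so
t_c = ln(4.018 × 0.7192) / 0.9990 = 1.061 / 0.9990 = 1.062 d.
D_c = (k_d/k_a) L₀ e^(−k_d t_c) = (0.331/1.33) × 11.5 × e^(−0.331×1.062) = 0.2489 × 11.5 × 0.7036 = 2.014 mg/L.
Minimum DO = C_s − D_c = 10.8 − 2.014 = 8.786 mg/L.
x_c = v t_c = 0.975 m/s × 1.062 d × 86400 s/d = 89480 m ≈ 89.5 km.

t_c ≈ 1.06 d; D_c ≈ 2.01 mg/L; min DO ≈ 8.79 mg/L; x_c ≈ 89.5 km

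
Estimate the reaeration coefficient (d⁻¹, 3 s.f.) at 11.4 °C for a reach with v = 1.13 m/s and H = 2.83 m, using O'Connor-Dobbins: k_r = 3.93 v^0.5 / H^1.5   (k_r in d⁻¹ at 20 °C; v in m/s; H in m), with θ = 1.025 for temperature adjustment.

k_r ≈ 0.710 d⁻¹

k_r(20) = 3.93 × 1.13^0.5 / 2.83^1.5 = 3.93 × 1.063 / 4.761 = 0.8775 d⁻¹.
k_r(11.4) = 0.8775 × 1.025^(11.4−20) = 0.8775 × 0.8087 = 0.7096 d⁻¹.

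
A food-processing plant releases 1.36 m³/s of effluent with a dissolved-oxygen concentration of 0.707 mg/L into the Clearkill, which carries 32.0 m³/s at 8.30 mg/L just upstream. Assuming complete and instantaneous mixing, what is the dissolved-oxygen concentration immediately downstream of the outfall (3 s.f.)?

7.99 mg/L

Flow-weighted mixing: C = (Q_r C_r + Q_w C_w)/(Q_r + Q_w)
= (32.0×8.30 + 1.36×0.707)/(32.0 + 1.36) = 266.6/33.36 = 7.990 mg/L.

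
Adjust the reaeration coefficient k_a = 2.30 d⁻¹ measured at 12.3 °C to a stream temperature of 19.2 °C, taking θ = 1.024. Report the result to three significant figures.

k_a ≈ 2.71 d⁻¹

k_a(T₂) = k_a(T₁) · θ^(T₂−T₁) = 2.30 × 1.024^(19.2−12.3)
= 2.30 × 1.024^6.90 = 2.30 × 1.178 = 2.709 d⁻¹.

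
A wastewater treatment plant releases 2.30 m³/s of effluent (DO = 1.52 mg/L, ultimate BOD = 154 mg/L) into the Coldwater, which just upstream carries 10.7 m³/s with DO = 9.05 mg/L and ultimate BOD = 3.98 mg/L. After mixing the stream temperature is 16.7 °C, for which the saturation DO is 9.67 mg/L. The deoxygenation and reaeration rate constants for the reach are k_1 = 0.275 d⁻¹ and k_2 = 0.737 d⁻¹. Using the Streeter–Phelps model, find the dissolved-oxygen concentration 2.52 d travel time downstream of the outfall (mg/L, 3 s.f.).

Mixed DO = (10.7×9.05 + 2.30×1.52)/(10.7+2.30) = 100.3/13.00 = 7.718 mg/L.
Mixed L₀ = (10.7×3.98 + 2.30×154)/(13.00) = 396.8/13.00 = 30.52 mg/L.
Initial deficit D₀ = C_s − DO₀ = 9.67 − 7.718 = 1.952 mg/L.
D(2.52) = [0.275×30.52/(0.737−0.275)](e^(−0.275×2.52) − e^(−0.737×2.52)) + 1.952 e^(−0.737×2.52)
= 18.17 × (0.5001 − 0.1561) + 1.952 × 0.1561 = 6.554 mg/L.
DO = 9.67 − 6.554 = 3.116 mg/L.

DO ≈ 3.12 mg/L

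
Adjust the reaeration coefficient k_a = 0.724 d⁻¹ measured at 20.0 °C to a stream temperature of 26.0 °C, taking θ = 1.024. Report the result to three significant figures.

k_a(T₂) = k_a(T₁) · θ^(T₂−T₁) = 0.724 × 1.024^(26.0−20.0)
= 0.724 × 1.024^6.00 = 0.724 × 1.153 = 0.8347 d⁻¹.

k_a ≈ 0.835 d⁻¹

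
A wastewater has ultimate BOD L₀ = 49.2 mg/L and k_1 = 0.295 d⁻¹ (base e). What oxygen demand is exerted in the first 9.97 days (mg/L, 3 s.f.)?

y_t = L₀(1 − e^(−k_1 t)) = 49.2 × (1 − e^(−0.295×9.97))
= 49.2 × (1 − 0.05280) = 49.2 × 0.9472 = 46.60 mg/L.

y ≈ 46.6 mg/L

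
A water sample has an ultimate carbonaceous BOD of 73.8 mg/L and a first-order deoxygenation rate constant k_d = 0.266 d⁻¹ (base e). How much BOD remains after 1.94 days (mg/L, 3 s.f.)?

L ≈ 44.0 mg/L

L_t = L₀ e^(−k_d t) = 73.8 × e^(−0.266×1.94) = 73.8 × 0.5969 = 44.05 mg/L.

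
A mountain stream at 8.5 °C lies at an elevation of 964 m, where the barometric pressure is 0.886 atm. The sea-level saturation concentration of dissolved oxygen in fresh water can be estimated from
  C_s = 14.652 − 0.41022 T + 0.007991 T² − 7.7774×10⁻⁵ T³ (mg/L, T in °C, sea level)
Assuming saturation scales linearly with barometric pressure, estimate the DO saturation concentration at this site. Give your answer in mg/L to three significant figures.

At sea level: C_s = 14.652 − 0.41022×8.5 + 0.007991×8.5² − 7.7774×10⁻⁵×8.5³ = 11.69 mg/L.
Pressure correction: C_s' = 11.69 × 0.886 = 10.36 mg/L.

C_s ≈ 10.4 mg/L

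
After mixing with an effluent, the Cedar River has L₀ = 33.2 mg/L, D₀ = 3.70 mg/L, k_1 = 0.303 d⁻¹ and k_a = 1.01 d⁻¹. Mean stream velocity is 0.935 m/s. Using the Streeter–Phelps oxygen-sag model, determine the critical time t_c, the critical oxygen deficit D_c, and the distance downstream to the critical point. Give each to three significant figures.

t_c ≈ 1.28 d; D_c ≈ 6.76 mg/L; x_c ≈ 103 km

With k_a/k_1 = 3.333 and 1 − D₀(k_a−k_1)/(k_1 L₀) = 0.7400,
t_c = ln(3.333 × 0.7400) / (1.01 − 0.303) = ln(2.467) / 0.7070 = 0.9028/0.7070 = 1.277 d.
L(t_c) = L₀ e^(−k_1 t_c) = 33.2 × 0.6791 = 22.55 mg/L, and at the critical point k_a D_c = k_1 L, so D_c = (0.303/1.01) × 22.55 = 6.764 mg/L.
x_c = v t_c = 0.935 m/s × 1.277 d × 86400 s/d = 103200 m ≈ 103 km.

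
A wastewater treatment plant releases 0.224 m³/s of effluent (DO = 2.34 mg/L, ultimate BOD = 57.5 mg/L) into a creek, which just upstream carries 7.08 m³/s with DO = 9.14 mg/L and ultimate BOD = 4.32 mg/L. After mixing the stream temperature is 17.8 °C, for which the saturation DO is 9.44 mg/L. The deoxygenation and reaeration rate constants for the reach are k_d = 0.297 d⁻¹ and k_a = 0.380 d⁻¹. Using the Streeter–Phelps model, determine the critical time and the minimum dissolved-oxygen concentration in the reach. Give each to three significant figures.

t_c ≈ 2.68 d; minimum DO ≈ 7.34 mg/L

Mixed DO = (7.08×9.14 + 0.224×2.34)/(7.08+0.224) = 65.24/7.304 = 8.931 mg/L.
Mixed L₀ = (7.08×4.32 + 0.224×57.5)/(7.304) = 43.47/7.304 = 5.951 mg/L.
Initial deficit D₀ = C_s − DO₀ = 9.44 − 8.931 = 0.5085 mg/L.
t_c = (1/0.08300) ln[(0.380/0.297)(1 − 0.5085×0.08300/(0.297×5.951))] = 12.05 × ln(1.249) = 2.678 d.
D_c = (0.297/0.380) × 5.951 × e^(−0.297×2.678) = 0.7816 × 5.951 × 0.4514 = 2.100 mg/L.
Minimum DO = 9.44 − 2.100 = 7.340 mg/L.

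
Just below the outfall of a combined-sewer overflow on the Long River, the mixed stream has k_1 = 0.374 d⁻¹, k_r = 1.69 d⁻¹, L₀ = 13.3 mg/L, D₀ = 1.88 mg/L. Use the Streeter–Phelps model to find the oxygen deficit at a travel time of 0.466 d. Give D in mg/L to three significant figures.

k_1 L₀/(k_r−k_1) = 0.374×13.3/(1.69−0.374) = 4.974/1.316 = 3.780 mg/L.
e^(−k_1 t) = e^(−0.374×0.4660) = 0.8401; e^(−k_r t) = e^(−1.69×0.4660) = 0.4550.
D = 3.780 × (0.8401 − 0.4550) + 1.88 × 0.4550 = 1.456 + 0.8553 = 2.311 mg/L.

D ≈ 2.31 mg/L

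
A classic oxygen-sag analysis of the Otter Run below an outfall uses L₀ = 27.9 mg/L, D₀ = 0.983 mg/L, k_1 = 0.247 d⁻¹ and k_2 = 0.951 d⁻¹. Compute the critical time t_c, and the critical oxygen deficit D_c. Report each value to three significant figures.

t_c ≈ 1.76 d; D_c ≈ 4.69 mg/L

With k_2/k_1 = 3.850 and 1 − D₀(k_2−k_1)/(k_1 L₀) = 0.8996,
t_c = ln(3.850 × 0.8996) / (0.951 − 0.247) = ln(3.464) / 0.7040 = 1.242/0.7040 = 1.765 d.
L(t_c) = L₀ e^(−k_1 t_c) = 27.9 × 0.6467 = 18.04 mg/L, and at the critical point k_2 D_c = k_1 L, so D_c = (0.247/0.951) × 18.04 = 4.686 mg/L.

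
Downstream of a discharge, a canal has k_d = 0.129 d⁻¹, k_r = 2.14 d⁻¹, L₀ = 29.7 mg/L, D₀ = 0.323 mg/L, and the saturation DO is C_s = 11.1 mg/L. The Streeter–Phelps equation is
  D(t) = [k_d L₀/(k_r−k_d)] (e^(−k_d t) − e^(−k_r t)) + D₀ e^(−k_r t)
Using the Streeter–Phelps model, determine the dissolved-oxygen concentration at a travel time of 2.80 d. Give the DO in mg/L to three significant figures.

k_d L₀/(k_r−k_d) = 0.129×29.7/(2.14−0.129) = 3.831/2.011 = 1.905 mg/L.
e^(−k_d t) = e^(−0.129×2.800) = 0.6968; e^(−k_r t) = e^(−2.14×2.800) = 0.002499.
D = 1.905 × (0.6968 − 0.002499) + 0.323 × 0.002499 = 1.323 + 0.0008071 = 1.324 mg/L.
DO = C_s − D = 11.1 − 1.324 = 9.776 mg/L.

DO ≈ 9.78 mg/L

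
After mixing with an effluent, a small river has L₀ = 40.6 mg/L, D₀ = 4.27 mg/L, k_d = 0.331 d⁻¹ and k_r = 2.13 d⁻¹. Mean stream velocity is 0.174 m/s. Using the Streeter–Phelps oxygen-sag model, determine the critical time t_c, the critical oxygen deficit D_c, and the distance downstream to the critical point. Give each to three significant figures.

With k_r/k_d = 6.435 and 1 − D₀(k_r−k_d)/(k_d L₀) = 0.4284,
t_c = ln(6.435 × 0.4284) / (2.13 − 0.331) = ln(2.757) / 1.799 = 1.014/1.799 = 0.5637 d.
L(t_c) = L₀ e^(−k_d t_c) = 40.6 × 0.8298 = 33.69 mg/L, and at the critical point k_r D_c = k_d L, so D_c = (0.331/2.13) × 33.69 = 5.235 mg/L.
x_c = v t_c = 0.174 m/s × 0.5637 d × 86400 s/d = 8474 m ≈ 8.47 km.

t_c ≈ 0.564 d; D_c ≈ 5.24 mg/L; x_c ≈ 8.47 km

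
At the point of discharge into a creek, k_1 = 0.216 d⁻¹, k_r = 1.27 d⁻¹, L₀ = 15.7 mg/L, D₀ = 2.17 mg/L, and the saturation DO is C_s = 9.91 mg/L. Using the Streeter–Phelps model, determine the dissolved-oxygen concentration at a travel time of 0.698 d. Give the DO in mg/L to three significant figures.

DO ≈ 7.57 mg/L

k_1 L₀/(k_r−k_1) = 0.216×15.7/(1.27−0.216) = 3.391/1.054 = 3.217 mg/L.
e^(−k_1 t) = e^(−0.216×0.6980) = 0.8600; e^(−k_r t) = e^(−1.27×0.6980) = 0.4121.
D = 3.217 × (0.8600 − 0.4121) + 2.17 × 0.4121 = 1.441 + 0.8943 = 2.335 mg/L.
DO = C_s − D = 9.91 − 2.335 = 7.575 mg/L.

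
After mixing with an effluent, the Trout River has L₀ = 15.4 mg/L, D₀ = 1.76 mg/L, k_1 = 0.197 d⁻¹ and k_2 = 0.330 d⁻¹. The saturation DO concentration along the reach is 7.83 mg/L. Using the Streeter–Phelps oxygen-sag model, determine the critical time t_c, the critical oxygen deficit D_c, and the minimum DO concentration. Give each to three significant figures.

t_c ≈ 3.28 d; D_c ≈ 4.82 mg/L; min DO ≈ 3.01 mg/L

With k_2/k_1 = 1.675 and 1 − D₀(k_2−k_1)/(k_1 L₀) = 0.9228,
t_c = ln(1.675 × 0.9228) / (0.330 − 0.197) = ln(1.546) / 0.1330 = 0.4356/0.1330 = 3.275 d.
L(t_c) = L₀ e^(−k_1 t_c) = 15.4 × 0.5246 = 8.078 mg/L, and at the critical point k_2 D_c = k_1 L, so D_c = (0.197/0.330) × 8.078 = 4.822 mg/L.
Minimum DO = C_s − D_c = 7.83 − 4.822 = 3.008 mg/L.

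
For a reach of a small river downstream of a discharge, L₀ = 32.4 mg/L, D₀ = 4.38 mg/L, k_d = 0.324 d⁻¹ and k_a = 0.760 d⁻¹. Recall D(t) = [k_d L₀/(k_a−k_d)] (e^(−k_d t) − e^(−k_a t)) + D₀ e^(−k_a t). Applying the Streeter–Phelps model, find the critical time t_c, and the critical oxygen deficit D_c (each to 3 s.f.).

t_c ≈ 1.49 d; D_c ≈ 8.51 mg/L

At the critical point dD/dt = 0, so k_d L₀ e^(−k_d t) = k_a D. Substituting D(t) from the Streeter–Phelps equation and solving for t gives
t_c = ln[(k_a/k_d)(1 − D₀(k_a−k_d)/(k_d L₀))] / (k_a−k_d).
Here k_a−k_d = 0.4360 d⁻¹ and 1 − D₀(k_a−k_d)/(k_d L₀) = 1 − 4.38×0.4360/(0.324×32.4) = 0.8181, so
t_c = ln(2.346 × 0.8181) / 0.4360 = 0.6518 / 0.4360 = 1.495 d.
D_c = (k_d/k_a) L₀ e^(−k_d t_c) = (0.324/0.760) × 32.4 × e^(−0.324×1.495) = 0.4263 × 32.4 × 0.6161 = 8.510 mg/L.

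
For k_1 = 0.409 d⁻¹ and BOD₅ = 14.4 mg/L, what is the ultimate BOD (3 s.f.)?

BOD₅ = L₀(1 − e^(−5k_1)) ⇒ L₀ = BOD₅ / (1 − e^(−5×0.409))
= 14.4 / (1 − 0.1294) = 14.4 / 0.8706 = 16.54 mg/L.

L₀ ≈ 16.5 mg/L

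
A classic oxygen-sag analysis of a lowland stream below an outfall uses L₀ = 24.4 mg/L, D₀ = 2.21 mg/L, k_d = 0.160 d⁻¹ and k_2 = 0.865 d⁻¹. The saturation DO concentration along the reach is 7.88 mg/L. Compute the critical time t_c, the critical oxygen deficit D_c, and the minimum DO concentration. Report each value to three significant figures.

At the critical point dD/dt = 0, so k_d L₀ e^(−k_d t) = k_2 D. Substituting D(t) from the Streeter–Phelps equation and solving for t gives
t_c = ln[(k_2/k_d)(1 − D₀(k_2−k_d)/(k_d L₀))] / (k_2−k_d).
Here k_2−k_d = 0.7050 d⁻¹ and 1 − D₀(k_2−k_d)/(k_d L₀) = 1 − 2.21×0.7050/(0.160×24.4) = 0.6009, so
t_c = ln(5.406 × 0.6009) / 0.7050 = 1.178 / 0.7050 = 1.671 d.
D_c = (k_d/k_2) L₀ e^(−k_d t_c) = (0.160/0.865) × 24.4 × e^(−0.160×1.671) = 0.1850 × 24.4 × 0.7654 = 3.454 mg/L.
Minimum DO = C_s − D_c = 7.88 − 3.454 = 4.426 mg/L.

t_c ≈ 1.67 d; D_c ≈ 3.45 mg/L; min DO ≈ 4.43 mg/L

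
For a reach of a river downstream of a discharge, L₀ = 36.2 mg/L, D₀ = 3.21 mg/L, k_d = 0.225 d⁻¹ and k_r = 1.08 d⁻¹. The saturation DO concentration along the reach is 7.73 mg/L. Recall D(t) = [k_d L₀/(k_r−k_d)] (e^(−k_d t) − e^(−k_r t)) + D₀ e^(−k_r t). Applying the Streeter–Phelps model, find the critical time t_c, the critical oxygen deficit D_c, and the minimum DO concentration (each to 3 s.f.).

t_c ≈ 1.35 d; D_c ≈ 5.56 mg/L; min DO ≈ 2.17 mg/L

t_c = [1/(k_r−k_d)] ln[(k_r/k_d)(1 − D₀(k_r−k_d)/(k_d L₀))]
= [1/(1.08−0.225)] ln[(1.08/0.225)(1 − 3.21×0.8550/(0.225×36.2))]
= (1/0.8550) ln[4.800 × 0.6630] = 1.170 × ln(3.183) = 1.170 × 1.158 = 1.354 d.
L(t_c) = L₀ e^(−k_d t_c) = 36.2 × 0.7374 = 26.69 mg/L, and at the critical point k_r D_c = k_d L, so D_c = (0.225/1.08) × 26.69 = 5.561 mg/L.
Minimum DO = C_s − D_c = 7.73 − 5.561 = 2.169 mg/L.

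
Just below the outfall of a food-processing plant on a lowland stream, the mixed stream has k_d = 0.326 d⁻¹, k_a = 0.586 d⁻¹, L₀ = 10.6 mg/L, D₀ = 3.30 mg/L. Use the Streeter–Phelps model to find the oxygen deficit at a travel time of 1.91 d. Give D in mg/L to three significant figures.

k_d L₀/(k_a−k_d) = 0.326×10.6/(0.586−0.326) = 3.456/0.2600 = 13.29 mg/L.
e^(−k_d t) = e^(−0.326×1.910) = 0.5365; e^(−k_a t) = e^(−0.586×1.910) = 0.3265.
D = 13.29 × (0.5365 − 0.3265) + 3.30 × 0.3265 = 2.791 + 1.078 = 3.869 mg/L.

D ≈ 3.87 mg/L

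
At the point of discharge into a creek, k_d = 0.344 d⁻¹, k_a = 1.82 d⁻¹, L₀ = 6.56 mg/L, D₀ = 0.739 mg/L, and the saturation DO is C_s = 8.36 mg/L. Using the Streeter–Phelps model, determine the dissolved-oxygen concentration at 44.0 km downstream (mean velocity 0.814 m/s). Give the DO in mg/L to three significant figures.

DO ≈ 7.38 mg/L

Travel time t = x/v = 44.0 km / (0.814 m/s) = 44000 m / 0.814 m/s = 54050 s = 0.6256 d.
k_d L₀/(k_a−k_d) = 0.344×6.56/(1.82−0.344) = 2.257/1.476 = 1.529 mg/L.
e^(−k_d t) = e^(−0.344×0.6256) = 0.8064; e^(−k_a t) = e^(−1.82×0.6256) = 0.3203.
D = 1.529 × (0.8064 − 0.3203) + 0.739 × 0.3203 = 0.7432 + 0.2367 = 0.9799 mg/L.
DO = C_s − D = 8.36 − 0.9799 = 7.380 mg/L.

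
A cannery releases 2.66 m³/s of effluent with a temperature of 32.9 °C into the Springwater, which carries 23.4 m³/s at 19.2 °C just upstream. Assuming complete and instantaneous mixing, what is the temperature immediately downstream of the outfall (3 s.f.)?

Flow-weighted mixing: C = (Q_r C_r + Q_w C_w)/(Q_r + Q_w)
= (23.4×19.2 + 2.66×32.9)/(23.4 + 2.66) = 536.8/26.06 = 20.60 °C.

20.6 °C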